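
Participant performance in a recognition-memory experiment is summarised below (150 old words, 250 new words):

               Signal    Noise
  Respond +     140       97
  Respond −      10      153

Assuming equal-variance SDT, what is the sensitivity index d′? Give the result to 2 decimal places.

H = 140/150 = 0.9333
FA = 97/250 = 0.3880
z(0.9333) = 1.501, z(0.3880) = -0.285
d' = z(H) − z(FA) = 1.501 − (-0.285) = 1.786

d′ = 1.79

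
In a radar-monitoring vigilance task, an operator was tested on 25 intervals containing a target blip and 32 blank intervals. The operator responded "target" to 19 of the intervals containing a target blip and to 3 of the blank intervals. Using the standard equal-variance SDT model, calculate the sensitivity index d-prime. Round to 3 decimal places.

H = 19/25 = 0.7600
FA = 3/32 = 0.0938
z(H) = z(0.7600) = 0.7063
z(FA) = z(0.0938) = -1.3177
d' = z(H) − z(FA) = 0.7063 − (-1.3177) = 2.0240

d-prime = 2.024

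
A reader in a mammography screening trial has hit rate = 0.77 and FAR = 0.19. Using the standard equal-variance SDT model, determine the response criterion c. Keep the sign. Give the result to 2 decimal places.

c = 0.07

Φ⁻¹(H) = Φ⁻¹(0.77) = 0.7388
Φ⁻¹(FA) = Φ⁻¹(0.19) = -0.8779
c = −½·[z(H) + z(FA)] = −0.5 × (0.7388 + (-0.8779)) = 0.06955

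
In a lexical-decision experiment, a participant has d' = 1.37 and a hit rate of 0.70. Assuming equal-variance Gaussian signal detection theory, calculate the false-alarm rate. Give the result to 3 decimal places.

false-alarm rate = 0.199

z(hit rate) = z(0.70) = 0.5244
z(FA) = z(H) − d' = 0.5244 − 1.37 = -0.8456
false-alarm rate = Φ(-0.8456) = 0.1989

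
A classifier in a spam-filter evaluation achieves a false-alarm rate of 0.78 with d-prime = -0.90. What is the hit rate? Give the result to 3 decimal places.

z(false-alarm rate) = z(0.78) = 0.7722
z(H) = z(FA) + d' = 0.7722 + (-0.90) = -0.1278
hit rate = Φ(-0.1278) = 0.4492

hit rate = 0.449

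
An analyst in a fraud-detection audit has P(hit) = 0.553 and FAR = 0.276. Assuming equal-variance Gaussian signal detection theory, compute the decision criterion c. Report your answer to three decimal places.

z(H) = 0.1332
z(FA) = -0.5948
c = −½·[z(H) + z(FA)] = −0.5 × (0.1332 + (-0.5948)) = 0.2308

c = 0.231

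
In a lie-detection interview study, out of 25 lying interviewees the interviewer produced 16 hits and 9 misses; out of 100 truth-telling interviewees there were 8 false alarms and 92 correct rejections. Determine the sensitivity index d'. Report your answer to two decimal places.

H = 16/25 = 0.6400
FA = 8/100 = 0.0800
Φ⁻¹(H) = Φ⁻¹(0.6400) = 0.3585
Φ⁻¹(FA) = Φ⁻¹(0.0800) = -1.4051
d' = z(H) − z(FA) = 0.3585 − (-1.4051) = 1.7636

d' = 1.76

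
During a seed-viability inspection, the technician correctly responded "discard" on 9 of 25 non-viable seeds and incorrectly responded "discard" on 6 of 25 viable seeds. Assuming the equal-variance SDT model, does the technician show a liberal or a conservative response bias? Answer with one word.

z(H) = -0.358, z(FA) = -0.706
c = −½·(z(H) + z(FA)) = 0.532
c > 0 → conservative criterion (biased toward responding “no”).

conservative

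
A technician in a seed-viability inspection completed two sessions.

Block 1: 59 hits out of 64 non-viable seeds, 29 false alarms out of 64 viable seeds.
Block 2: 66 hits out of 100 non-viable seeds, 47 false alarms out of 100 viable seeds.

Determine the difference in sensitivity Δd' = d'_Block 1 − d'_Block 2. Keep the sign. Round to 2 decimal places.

Block 1: z(0.9219) = 1.418, z(0.4531) = -0.118, d' = 1.536
Block 2: z(0.6600) = 0.412, z(0.4700) = -0.075, d' = 0.487
Δd' = d'_Block 1 − d'_Block 2 = 1.536 − 0.487 = 1.049
Block 1 has the higher sensitivity.

Δd' = 1.05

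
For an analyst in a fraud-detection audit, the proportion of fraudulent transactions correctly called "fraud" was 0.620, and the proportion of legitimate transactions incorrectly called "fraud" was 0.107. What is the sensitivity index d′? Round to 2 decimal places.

d′ = 1.55

z(H) = z(0.620) = 0.305
z(FA) = z(0.107) = -1.243
d' = z(H) − z(FA) = 0.305 − (-1.243) = 1.548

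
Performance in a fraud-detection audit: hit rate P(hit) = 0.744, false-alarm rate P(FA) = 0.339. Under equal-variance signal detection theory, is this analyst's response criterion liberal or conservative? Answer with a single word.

z(H) = 0.656, z(FA) = -0.415
c = −½·(z(H) + z(FA)) = -0.1205
c < 0 → liberal criterion (biased toward responding “yes”).

liberal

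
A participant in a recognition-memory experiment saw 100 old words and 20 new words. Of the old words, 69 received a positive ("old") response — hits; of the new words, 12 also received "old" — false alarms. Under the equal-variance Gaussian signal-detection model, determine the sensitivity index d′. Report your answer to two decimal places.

H = 69/100 = 0.6900
FA = 12/20 = 0.6000
z(0.6900) = 0.496, z(0.6000) = 0.253
d' = z(H) − z(FA) = 0.496 − 0.253 = 0.243

d′ = 0.24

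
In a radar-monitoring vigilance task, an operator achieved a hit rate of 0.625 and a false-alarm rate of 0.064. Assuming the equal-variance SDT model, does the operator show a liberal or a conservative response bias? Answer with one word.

z(H) = 0.319, z(FA) = -1.522
c = −½·(z(H) + z(FA)) = 0.6015
c > 0 → conservative criterion (biased toward responding “no”).

conservative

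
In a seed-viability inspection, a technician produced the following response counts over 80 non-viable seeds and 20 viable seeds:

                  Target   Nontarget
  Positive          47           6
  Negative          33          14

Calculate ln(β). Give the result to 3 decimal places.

ln β = 0.113

H = 47/80 = 0.5875
FA = 6/20 = 0.3000
z(H) = z(0.5875) = 0.2211
z(FA) = z(0.3000) = -0.5244
ln β = −½·[z(H)² − z(FA)²] = −0.5 × (0.0489 − 0.2750) = 0.11305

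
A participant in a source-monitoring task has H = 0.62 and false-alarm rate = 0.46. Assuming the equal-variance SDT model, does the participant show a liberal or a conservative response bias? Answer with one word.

liberal

z(H) = 0.305, z(FA) = -0.100
c = −½·(z(H) + z(FA)) = -0.1025
c < 0 → liberal criterion (biased toward responding “yes”).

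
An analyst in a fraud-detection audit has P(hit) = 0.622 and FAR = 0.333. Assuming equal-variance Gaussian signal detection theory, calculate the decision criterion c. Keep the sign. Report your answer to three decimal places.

z(0.622) = 0.3107, z(0.333) = -0.4316
c = −½·[z(H) + z(FA)] = −0.5 × (0.3107 + (-0.4316)) = 0.06045

c = 0.060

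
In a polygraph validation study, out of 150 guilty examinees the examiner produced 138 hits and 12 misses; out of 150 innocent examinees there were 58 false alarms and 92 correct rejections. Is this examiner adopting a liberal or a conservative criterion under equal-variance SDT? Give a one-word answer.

liberal

z(H) = 1.405, z(FA) = -0.288
c = −½·(z(H) + z(FA)) = -0.5585
c < 0 → liberal criterion (biased toward responding “yes”).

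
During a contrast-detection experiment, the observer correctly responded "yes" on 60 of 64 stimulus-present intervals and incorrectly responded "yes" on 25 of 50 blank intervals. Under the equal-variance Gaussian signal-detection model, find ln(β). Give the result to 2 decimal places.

ln β = -1.18

H = 60/64 = 0.9375
FA = 25/50 = 0.5000
z(H) = 1.534
z(FA) = 0.000
ln β = −½·[z(H)² − z(FA)²] = −0.5 × (2.353 − 0.000) = -1.1765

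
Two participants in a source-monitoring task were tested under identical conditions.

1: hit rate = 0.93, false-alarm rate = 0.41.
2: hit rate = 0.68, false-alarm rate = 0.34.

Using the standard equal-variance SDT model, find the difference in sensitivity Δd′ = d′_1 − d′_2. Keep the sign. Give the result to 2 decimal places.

Δd′ = 0.82

1: z(0.93) = 1.476, z(0.41) = -0.228, d' = 1.704
2: z(0.68) = 0.468, z(0.34) = -0.412, d' = 0.880
Δd' = d'_1 − d'_2 = 1.704 − 0.880 = 0.824
1 has the higher sensitivity.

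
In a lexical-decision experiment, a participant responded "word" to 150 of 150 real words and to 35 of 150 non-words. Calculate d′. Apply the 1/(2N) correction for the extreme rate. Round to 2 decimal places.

d′ = 3.44

The hit rate is 150/150 = 1, so apply the 1/(2N) correction: H → 1 − 1/(2·150) = 0.99667.
z(H) = z(0.99667) = 2.713
z(FA) = z(0.23333) = -0.728
d' = 2.713 − (-0.728) = 3.441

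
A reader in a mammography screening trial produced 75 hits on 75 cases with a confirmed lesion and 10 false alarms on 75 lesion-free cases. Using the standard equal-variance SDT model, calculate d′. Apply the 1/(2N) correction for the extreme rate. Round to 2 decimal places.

d′ = 3.59

The hit rate is 75/75 = 1, so apply the 1/(2N) correction: H → 1 − 1/(2·75) = 0.99333.
z(H) = z(0.99333) = 2.475
z(FA) = z(0.13333) = -1.111
d' = 2.475 − (-1.111) = 3.586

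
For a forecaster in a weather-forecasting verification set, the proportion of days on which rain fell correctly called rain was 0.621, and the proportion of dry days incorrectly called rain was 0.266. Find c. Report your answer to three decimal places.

c = 0.158

z(H) = z(0.621) = 0.3081
z(FA) = z(0.266) = -0.6250
c = −½·[z(H) + z(FA)] = −0.5 × (0.3081 + (-0.6250)) = 0.15845
c > 0: the forecaster has a conservative response bias.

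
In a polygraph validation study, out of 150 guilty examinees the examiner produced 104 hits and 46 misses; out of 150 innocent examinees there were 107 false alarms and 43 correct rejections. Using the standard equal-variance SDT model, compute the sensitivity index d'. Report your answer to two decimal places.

H = 104/150 = 0.6933
FA = 107/150 = 0.7133
Φ⁻¹(H) = Φ⁻¹(0.6933) = 0.5052
Φ⁻¹(FA) = Φ⁻¹(0.7133) = 0.5631
d' = z(H) − z(FA) = 0.5052 − 0.5631 = -0.0579

d' = -0.06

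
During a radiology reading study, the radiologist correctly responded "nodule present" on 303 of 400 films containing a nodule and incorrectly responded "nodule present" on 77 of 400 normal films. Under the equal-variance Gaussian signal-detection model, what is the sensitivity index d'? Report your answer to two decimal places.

H = 303/400 = 0.7575
FA = 77/400 = 0.1925
Φ⁻¹(H) = Φ⁻¹(0.7575) = 0.698
Φ⁻¹(FA) = Φ⁻¹(0.1925) = -0.869
d' = z(H) − z(FA) = 0.698 − (-0.869) = 1.567

d' = 1.57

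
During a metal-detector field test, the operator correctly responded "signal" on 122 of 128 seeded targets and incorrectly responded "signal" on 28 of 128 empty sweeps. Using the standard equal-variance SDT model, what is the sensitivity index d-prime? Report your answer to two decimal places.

d-prime = 2.45

H = 122/128 = 0.9531
FA = 28/128 = 0.2188
Φ⁻¹(0.9531) = 1.676, Φ⁻¹(0.2188) = -0.776
d' = z(H) − z(FA) = 1.676 − (-0.776) = 2.452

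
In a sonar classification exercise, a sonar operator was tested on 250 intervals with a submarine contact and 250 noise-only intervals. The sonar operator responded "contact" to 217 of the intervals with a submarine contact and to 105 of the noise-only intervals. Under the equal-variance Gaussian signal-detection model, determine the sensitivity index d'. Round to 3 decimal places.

d' = 1.319

H = 217/250 = 0.8680
FA = 105/250 = 0.4200
Φ⁻¹(H) = 1.1170
Φ⁻¹(FA) = -0.2019
d' = z(H) − z(FA) = 1.1170 − (-0.2019) = 1.3189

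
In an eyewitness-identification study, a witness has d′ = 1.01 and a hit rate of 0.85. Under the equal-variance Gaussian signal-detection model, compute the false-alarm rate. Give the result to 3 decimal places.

z(hit rate) = z(0.85) = 1.0364
z(FA) = z(H) − d' = 1.0364 − 1.01 = 0.0264
false-alarm rate = Φ(0.0264) = 0.5105

false-alarm rate = 0.511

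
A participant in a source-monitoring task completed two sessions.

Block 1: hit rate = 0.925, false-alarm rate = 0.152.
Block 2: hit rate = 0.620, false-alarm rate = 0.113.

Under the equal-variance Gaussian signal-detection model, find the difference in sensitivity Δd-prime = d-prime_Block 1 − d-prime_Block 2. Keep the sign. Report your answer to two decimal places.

Block 1: z(0.925) = 1.440, z(0.152) = -1.028, d' = 2.468
Block 2: z(0.620) = 0.305, z(0.113) = -1.211, d' = 1.516
Δd' = d'_Block 1 − d'_Block 2 = 2.468 − 1.516 = 0.952
Block 1 has the higher sensitivity.

Δd-prime = 0.95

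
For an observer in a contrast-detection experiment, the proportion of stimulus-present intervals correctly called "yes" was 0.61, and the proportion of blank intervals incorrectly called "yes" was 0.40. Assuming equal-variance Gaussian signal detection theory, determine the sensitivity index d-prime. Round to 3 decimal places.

z(H) = 0.2793
z(FA) = -0.2533
d' = z(H) − z(FA) = 0.2793 − (-0.2533) = 0.5326

d-prime = 0.533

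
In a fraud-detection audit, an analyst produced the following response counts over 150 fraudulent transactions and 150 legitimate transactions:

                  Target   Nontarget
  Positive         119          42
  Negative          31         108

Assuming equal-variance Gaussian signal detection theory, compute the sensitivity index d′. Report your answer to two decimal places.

d′ = 1.40

H = 119/150 = 0.7933
FA = 42/150 = 0.2800
Φ⁻¹(H) = Φ⁻¹(0.7933) = 0.8179
Φ⁻¹(FA) = Φ⁻¹(0.2800) = -0.5828
d' = z(H) − z(FA) = 0.8179 − (-0.5828) = 1.4007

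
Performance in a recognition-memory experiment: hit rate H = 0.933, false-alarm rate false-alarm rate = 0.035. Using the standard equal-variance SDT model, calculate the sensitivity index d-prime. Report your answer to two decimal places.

Φ⁻¹(0.933) = 1.4985, Φ⁻¹(0.035) = -1.8119
d' = z(H) − z(FA) = 1.4985 − (-1.8119) = 3.3104

d-prime = 3.31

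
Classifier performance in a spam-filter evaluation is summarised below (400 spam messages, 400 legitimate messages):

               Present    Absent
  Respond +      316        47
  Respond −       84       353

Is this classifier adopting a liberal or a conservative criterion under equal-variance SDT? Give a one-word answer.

conservative

z(H) = 0.806, z(FA) = -1.188
c = −½·(z(H) + z(FA)) = 0.191
c > 0 → conservative criterion (biased toward responding “no”).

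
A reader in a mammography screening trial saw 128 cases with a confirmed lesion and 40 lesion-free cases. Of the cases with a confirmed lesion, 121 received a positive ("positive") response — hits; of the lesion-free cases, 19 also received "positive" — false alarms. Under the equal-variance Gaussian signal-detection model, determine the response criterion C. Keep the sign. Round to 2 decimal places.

C = -0.77

H = 121/128 = 0.9453
FA = 19/40 = 0.4750
z(H) = z(0.9453) = 1.601
z(FA) = z(0.4750) = -0.063
c = −½·[z(H) + z(FA)] = −0.5 × (1.601 + (-0.063)) = -0.769
c < 0: the reader has a liberal response bias.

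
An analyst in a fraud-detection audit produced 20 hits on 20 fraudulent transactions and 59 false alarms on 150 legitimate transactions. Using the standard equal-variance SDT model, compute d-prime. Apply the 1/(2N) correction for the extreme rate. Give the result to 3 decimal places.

d-prime = 2.231

The hit rate is 20/20 = 1, so apply the 1/(2N) correction: H → 1 − 1/(2·20) = 0.97500.
z(H) = z(0.97500) = 1.9600
z(FA) = z(0.39333) = -0.2707
d' = 1.9600 − (-0.2707) = 2.2307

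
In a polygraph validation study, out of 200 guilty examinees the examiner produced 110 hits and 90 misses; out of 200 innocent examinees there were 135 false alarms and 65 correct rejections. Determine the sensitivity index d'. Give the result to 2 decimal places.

H = 110/200 = 0.5500
FA = 135/200 = 0.6750
z(H) = 0.1257
z(FA) = 0.4538
d' = z(H) − z(FA) = 0.1257 − 0.4538 = -0.3281

d' = -0.33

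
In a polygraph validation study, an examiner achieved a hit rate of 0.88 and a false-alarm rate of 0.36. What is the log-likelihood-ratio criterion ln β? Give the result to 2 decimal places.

ln β = -0.63

Φ⁻¹(H) = Φ⁻¹(0.88) = 1.175
Φ⁻¹(FA) = Φ⁻¹(0.36) = -0.358
ln β = −½·[z(H)² − z(FA)²] = −0.5 × (1.381 − 0.128) = -0.6265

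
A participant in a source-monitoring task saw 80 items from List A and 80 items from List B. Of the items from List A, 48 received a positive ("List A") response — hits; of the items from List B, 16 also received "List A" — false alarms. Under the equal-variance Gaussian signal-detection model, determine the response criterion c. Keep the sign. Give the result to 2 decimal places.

c = 0.29

H = 48/80 = 0.6000
FA = 16/80 = 0.2000
Φ⁻¹(0.6000) = 0.253, Φ⁻¹(0.2000) = -0.842
c = −½·[z(H) + z(FA)] = −0.5 × (0.253 + (-0.842)) = 0.2945
c > 0: the participant has a conservative response bias.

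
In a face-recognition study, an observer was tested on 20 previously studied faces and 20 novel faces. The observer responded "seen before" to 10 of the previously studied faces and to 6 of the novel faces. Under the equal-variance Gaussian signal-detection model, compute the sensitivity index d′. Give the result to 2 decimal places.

H = 10/20 = 0.5000
FA = 6/20 = 0.3000
Φ⁻¹(H) = Φ⁻¹(0.5000) = 0.0000
Φ⁻¹(FA) = Φ⁻¹(0.3000) = -0.5244
d' = z(H) − z(FA) = 0.0000 − (-0.5244) = 0.5244

d′ = 0.52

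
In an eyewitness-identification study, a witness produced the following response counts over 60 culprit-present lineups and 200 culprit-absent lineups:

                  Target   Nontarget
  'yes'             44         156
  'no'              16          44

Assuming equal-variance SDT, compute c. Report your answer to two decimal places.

H = 44/60 = 0.7333
FA = 156/200 = 0.7800
z(H) = z(0.7333) = 0.6228
z(FA) = z(0.7800) = 0.7722
c = −½·[z(H) + z(FA)] = −0.5 × (0.6228 + 0.7722) = -0.6975
c < 0: the witness has a liberal response bias.

c = -0.70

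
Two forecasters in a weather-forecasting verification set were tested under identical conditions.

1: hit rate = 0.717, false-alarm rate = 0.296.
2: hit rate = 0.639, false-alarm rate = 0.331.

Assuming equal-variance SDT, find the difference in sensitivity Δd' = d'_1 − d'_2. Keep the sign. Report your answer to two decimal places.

Δd' = 0.32

1: z(0.717) = 0.574, z(0.296) = -0.536, d' = 1.110
2: z(0.639) = 0.356, z(0.331) = -0.437, d' = 0.793
Δd' = d'_1 − d'_2 = 1.110 − 0.793 = 0.317
1 has the higher sensitivity.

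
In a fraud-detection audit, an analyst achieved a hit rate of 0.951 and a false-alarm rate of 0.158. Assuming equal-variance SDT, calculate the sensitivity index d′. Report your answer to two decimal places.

d′ = 2.66

Φ⁻¹(H) = 1.655
Φ⁻¹(FA) = -1.003
d' = z(H) − z(FA) = 1.655 − (-1.003) = 2.658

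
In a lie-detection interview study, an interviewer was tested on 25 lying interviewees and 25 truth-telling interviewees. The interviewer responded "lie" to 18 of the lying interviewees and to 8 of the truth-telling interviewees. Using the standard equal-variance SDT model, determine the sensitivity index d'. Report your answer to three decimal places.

d' = 1.051

H = 18/25 = 0.7200
FA = 8/25 = 0.3200
z(H) = 0.5828
z(FA) = -0.4677
d' = z(H) − z(FA) = 0.5828 − (-0.4677) = 1.0505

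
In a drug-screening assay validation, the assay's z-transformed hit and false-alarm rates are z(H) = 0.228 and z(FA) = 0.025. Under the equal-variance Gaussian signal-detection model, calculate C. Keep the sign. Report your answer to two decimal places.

c = −½·[z(H) + z(FA)] = −½·(0.228 + 0.025) = -0.1265
c < 0: the assay has a liberal response bias.

C = -0.13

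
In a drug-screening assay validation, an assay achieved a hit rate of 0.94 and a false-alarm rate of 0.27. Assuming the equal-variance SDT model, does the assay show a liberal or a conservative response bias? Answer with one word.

z(H) = 1.555, z(FA) = -0.613
c = −½·(z(H) + z(FA)) = -0.471
c < 0 → liberal criterion (biased toward responding “yes”).

liberal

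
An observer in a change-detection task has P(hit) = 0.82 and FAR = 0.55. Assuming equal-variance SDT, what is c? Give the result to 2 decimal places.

c = -0.52

z(0.82) = 0.915, z(0.55) = 0.126
c = −½·[z(H) + z(FA)] = −0.5 × (0.915 + 0.126) = -0.5205
c < 0: the observer has a liberal response bias.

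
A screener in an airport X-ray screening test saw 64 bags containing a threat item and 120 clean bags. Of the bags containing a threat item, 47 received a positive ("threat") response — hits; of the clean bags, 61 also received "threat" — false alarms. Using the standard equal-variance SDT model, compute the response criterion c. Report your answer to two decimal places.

H = 47/64 = 0.7344
FA = 61/120 = 0.5083
z(H) = z(0.7344) = 0.626
z(FA) = z(0.5083) = 0.021
c = −½·[z(H) + z(FA)] = −0.5 × (0.626 + 0.021) = -0.3235

c = -0.32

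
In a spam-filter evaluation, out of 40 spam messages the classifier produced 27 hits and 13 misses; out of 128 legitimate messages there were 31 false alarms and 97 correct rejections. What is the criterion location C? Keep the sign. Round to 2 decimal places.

C = 0.12

H = 27/40 = 0.6750
FA = 31/128 = 0.2422
z(H) = z(0.6750) = 0.4538
z(FA) = z(0.2422) = -0.6992
c = −½·[z(H) + z(FA)] = −0.5 × (0.4538 + (-0.6992)) = 0.1227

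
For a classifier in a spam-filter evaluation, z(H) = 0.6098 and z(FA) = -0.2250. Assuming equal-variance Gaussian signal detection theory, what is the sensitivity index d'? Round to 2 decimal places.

d' = 0.83

d' = z(H) − z(FA) = 0.6098 − (-0.2250) = 0.8348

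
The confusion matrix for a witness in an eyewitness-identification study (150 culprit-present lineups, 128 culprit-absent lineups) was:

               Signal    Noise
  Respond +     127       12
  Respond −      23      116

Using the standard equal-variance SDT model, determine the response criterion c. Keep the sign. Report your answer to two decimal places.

c = 0.15

H = 127/150 = 0.8467
FA = 12/128 = 0.0938
Φ⁻¹(H) = Φ⁻¹(0.8467) = 1.022
Φ⁻¹(FA) = Φ⁻¹(0.0938) = -1.318
c = −½·[z(H) + z(FA)] = −0.5 × (1.022 + (-1.318)) = 0.148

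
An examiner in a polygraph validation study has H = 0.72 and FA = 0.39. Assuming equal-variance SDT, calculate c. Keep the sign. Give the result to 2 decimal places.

c = -0.15

z(H) = 0.5828
z(FA) = -0.2793
c = −½·[z(H) + z(FA)] = −0.5 × (0.5828 + (-0.2793)) = -0.15175
c < 0: the examiner has a liberal response bias.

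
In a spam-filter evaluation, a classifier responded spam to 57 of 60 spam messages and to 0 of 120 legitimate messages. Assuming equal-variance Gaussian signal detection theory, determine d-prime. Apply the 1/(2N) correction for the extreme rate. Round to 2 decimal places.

d-prime = 4.28

The false-alarm rate is 0/120 = 0, so apply the 1/(2N) correction: FA → 1/(2·120) = 0.00417.
z(H) = z(0.95000) = 1.645
z(FA) = z(0.00417) = -2.638
d' = 1.645 − (-2.638) = 4.283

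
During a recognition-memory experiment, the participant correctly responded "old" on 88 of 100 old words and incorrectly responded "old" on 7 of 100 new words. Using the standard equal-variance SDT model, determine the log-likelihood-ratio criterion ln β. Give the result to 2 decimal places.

ln β = 0.40

H = 88/100 = 0.8800
FA = 7/100 = 0.0700
Φ⁻¹(0.8800) = 1.175, Φ⁻¹(0.0700) = -1.476
ln β = −½·[z(H)² − z(FA)²] = −0.5 × (1.381 − 2.179) = 0.399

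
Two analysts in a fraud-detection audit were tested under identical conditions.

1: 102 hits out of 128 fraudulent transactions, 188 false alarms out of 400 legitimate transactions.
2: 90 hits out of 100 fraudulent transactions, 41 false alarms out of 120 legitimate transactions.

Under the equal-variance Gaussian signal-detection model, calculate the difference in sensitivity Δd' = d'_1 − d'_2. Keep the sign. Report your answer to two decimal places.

Δd' = -0.78

1: z(0.7969) = 0.831, z(0.4700) = -0.075, d' = 0.906
2: z(0.9000) = 1.282, z(0.3417) = -0.408, d' = 1.690
Δd' = d'_1 − d'_2 = 0.906 − 1.690 = -0.784
2 has the higher sensitivity.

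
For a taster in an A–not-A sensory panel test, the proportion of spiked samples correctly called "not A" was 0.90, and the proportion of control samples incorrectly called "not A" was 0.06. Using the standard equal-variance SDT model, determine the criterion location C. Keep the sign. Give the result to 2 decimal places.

C = 0.14

Φ⁻¹(H) = 1.2816
Φ⁻¹(FA) = -1.5548
c = −½·[z(H) + z(FA)] = −0.5 × (1.2816 + (-1.5548)) = 0.1366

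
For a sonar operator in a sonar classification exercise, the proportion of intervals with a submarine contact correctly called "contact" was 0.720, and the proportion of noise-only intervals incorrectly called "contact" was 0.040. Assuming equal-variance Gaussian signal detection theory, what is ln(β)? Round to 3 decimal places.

ln β = 1.363

Φ⁻¹(H) = Φ⁻¹(0.720) = 0.5828
Φ⁻¹(FA) = Φ⁻¹(0.040) = -1.7507
ln β = −½·[z(H)² − z(FA)²] = −0.5 × (0.3397 − 3.0650) = 1.36265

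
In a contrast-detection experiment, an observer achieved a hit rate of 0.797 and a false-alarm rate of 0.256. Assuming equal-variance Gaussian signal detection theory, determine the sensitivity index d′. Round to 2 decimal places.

d′ = 1.49

z(0.797) = 0.831, z(0.256) = -0.656
d' = z(H) − z(FA) = 0.831 − (-0.656) = 1.487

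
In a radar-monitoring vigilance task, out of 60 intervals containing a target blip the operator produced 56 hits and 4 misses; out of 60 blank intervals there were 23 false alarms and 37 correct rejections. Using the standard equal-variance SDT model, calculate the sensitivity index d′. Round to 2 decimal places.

d′ = 1.80

H = 56/60 = 0.9333
FA = 23/60 = 0.3833
z(0.9333) = 1.5008, z(0.3833) = -0.2968
d' = z(H) − z(FA) = 1.5008 − (-0.2968) = 1.7976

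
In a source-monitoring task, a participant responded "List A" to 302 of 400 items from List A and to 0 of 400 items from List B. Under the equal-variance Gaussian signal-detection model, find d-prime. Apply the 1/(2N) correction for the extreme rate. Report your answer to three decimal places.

d-prime = 3.714

The false-alarm rate is 0/400 = 0, so apply the 1/(2N) correction: FA → 1/(2·400) = 0.00125.
z(H) = z(0.75500) = 0.6903
z(FA) = z(0.00125) = -3.0233
d' = 0.6903 − (-3.0233) = 3.7136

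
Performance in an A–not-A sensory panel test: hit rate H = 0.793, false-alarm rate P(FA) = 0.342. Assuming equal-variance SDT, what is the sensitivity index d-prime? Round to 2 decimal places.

z(H) = z(0.793) = 0.8169
z(FA) = z(0.342) = -0.4070
d' = z(H) − z(FA) = 0.8169 − (-0.4070) = 1.2239

d-prime = 1.22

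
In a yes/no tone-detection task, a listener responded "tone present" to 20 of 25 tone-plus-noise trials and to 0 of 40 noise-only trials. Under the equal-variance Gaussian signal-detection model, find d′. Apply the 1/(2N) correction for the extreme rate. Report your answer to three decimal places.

The false-alarm rate is 0/40 = 0, so apply the 1/(2N) correction: FA → 1/(2·40) = 0.01250.
z(H) = z(0.80000) = 0.8416
z(FA) = z(0.01250) = -2.2414
d' = 0.8416 − (-2.2414) = 3.0830

d′ = 3.083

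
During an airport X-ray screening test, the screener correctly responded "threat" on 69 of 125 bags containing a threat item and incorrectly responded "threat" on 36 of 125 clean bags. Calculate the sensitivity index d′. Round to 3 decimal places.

H = 69/125 = 0.5520
FA = 36/125 = 0.2880
Φ⁻¹(H) = Φ⁻¹(0.5520) = 0.1307
Φ⁻¹(FA) = Φ⁻¹(0.2880) = -0.5592
d' = z(H) − z(FA) = 0.1307 − (-0.5592) = 0.6899

d′ = 0.690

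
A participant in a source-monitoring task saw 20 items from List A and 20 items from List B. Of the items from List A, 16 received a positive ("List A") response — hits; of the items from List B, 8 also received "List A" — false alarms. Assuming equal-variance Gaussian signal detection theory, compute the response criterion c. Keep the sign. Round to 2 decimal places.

c = -0.29

H = 16/20 = 0.8000
FA = 8/20 = 0.4000
Φ⁻¹(0.8000) = 0.8416, Φ⁻¹(0.4000) = -0.2533
c = −½·[z(H) + z(FA)] = −0.5 × (0.8416 + (-0.2533)) = -0.29415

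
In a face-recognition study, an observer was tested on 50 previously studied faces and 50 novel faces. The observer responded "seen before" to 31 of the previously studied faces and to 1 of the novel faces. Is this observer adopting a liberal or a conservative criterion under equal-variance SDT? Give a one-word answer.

z(H) = 0.305, z(FA) = -2.054
c = −½·(z(H) + z(FA)) = 0.8745
c > 0 → conservative criterion (biased toward responding “no”).

conservative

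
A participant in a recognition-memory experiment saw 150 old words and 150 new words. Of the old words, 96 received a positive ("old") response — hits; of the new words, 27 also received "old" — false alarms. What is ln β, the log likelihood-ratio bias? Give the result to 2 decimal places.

ln β = 0.35

H = 96/150 = 0.6400
FA = 27/150 = 0.1800
Φ⁻¹(H) = Φ⁻¹(0.6400) = 0.358
Φ⁻¹(FA) = Φ⁻¹(0.1800) = -0.915
ln β = −½·[z(H)² − z(FA)²] = −0.5 × (0.128 − 0.837) = 0.3545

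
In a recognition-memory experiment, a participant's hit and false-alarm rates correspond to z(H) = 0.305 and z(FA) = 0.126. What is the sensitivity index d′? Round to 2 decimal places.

d′ = 0.18

d' = z(H) − z(FA) = 0.305 − 0.126 = 0.179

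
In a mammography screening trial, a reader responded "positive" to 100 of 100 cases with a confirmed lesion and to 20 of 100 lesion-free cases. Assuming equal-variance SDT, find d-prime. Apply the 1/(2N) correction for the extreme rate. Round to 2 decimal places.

d-prime = 3.42

The hit rate is 100/100 = 1, so apply the 1/(2N) correction: H → 1 − 1/(2·100) = 0.99500.
z(H) = z(0.99500) = 2.576
z(FA) = z(0.20000) = -0.842
d' = 2.576 − (-0.842) = 3.418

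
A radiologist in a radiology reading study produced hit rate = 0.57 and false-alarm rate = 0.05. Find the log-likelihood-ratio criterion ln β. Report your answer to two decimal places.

ln β = 1.34

z(H) = 0.176
z(FA) = -1.645
ln β = −½·[z(H)² − z(FA)²] = −0.5 × (0.031 − 2.706) = 1.3375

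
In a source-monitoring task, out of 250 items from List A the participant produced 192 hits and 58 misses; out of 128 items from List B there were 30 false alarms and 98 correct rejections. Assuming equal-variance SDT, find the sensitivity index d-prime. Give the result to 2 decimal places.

d-prime = 1.46

H = 192/250 = 0.7680
FA = 30/128 = 0.2344
z(0.7680) = 0.732, z(0.2344) = -0.724
d' = z(H) − z(FA) = 0.732 − (-0.724) = 1.456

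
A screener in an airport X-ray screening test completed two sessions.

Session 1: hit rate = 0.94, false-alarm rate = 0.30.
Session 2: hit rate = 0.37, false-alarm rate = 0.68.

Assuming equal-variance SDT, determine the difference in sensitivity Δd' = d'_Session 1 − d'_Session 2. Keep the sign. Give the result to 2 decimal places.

Δd' = 2.88

Session 1: z(0.94) = 1.555, z(0.30) = -0.524, d' = 2.079
Session 2: z(0.37) = -0.332, z(0.68) = 0.468, d' = -0.800
Δd' = d'_Session 1 − d'_Session 2 = 2.079 − (-0.800) = 2.879
Session 1 has the higher sensitivity.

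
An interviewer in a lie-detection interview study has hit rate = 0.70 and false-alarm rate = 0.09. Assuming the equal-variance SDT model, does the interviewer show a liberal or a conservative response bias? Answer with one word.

conservative

z(H) = 0.524, z(FA) = -1.341
c = −½·(z(H) + z(FA)) = 0.4085
c > 0 → conservative criterion (biased toward responding “no”).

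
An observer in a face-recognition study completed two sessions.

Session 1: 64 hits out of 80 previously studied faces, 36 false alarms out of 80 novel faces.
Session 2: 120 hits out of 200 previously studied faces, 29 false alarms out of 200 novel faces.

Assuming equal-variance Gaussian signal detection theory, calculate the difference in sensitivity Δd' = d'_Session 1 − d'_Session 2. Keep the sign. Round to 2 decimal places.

Session 1: z(0.8000) = 0.842, z(0.4500) = -0.126, d' = 0.968
Session 2: z(0.6000) = 0.253, z(0.1450) = -1.058, d' = 1.311
Δd' = d'_Session 1 − d'_Session 2 = 0.968 − 1.311 = -0.343
Session 2 has the higher sensitivity.

Δd' = -0.34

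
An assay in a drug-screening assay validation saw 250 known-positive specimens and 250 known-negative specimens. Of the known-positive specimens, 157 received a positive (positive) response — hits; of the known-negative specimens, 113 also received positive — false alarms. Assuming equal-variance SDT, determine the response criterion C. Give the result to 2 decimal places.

H = 157/250 = 0.6280
FA = 113/250 = 0.4520
z(H) = z(0.6280) = 0.3266
z(FA) = z(0.4520) = -0.1206
c = −½·[z(H) + z(FA)] = −0.5 × (0.3266 + (-0.1206)) = -0.1030

C = -0.10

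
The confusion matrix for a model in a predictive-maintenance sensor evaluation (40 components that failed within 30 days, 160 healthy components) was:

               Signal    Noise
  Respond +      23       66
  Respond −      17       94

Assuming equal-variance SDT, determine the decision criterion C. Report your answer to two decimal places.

H = 23/40 = 0.5750
FA = 66/160 = 0.4125
z(0.5750) = 0.189, z(0.4125) = -0.221
c = −½·[z(H) + z(FA)] = −0.5 × (0.189 + (-0.221)) = 0.016
c > 0: the model has a conservative response bias.

C = 0.02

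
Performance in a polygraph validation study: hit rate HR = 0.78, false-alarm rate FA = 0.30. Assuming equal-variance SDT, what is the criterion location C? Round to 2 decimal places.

Φ⁻¹(H) = Φ⁻¹(0.78) = 0.772
Φ⁻¹(FA) = Φ⁻¹(0.30) = -0.524
c = −½·[z(H) + z(FA)] = −0.5 × (0.772 + (-0.524)) = -0.124

C = -0.12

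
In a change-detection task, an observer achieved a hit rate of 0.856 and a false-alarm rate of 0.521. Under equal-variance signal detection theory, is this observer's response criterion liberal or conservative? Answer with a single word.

liberal

z(H) = 1.063, z(FA) = 0.053
c = −½·(z(H) + z(FA)) = -0.558
c < 0 → liberal criterion (biased toward responding “yes”).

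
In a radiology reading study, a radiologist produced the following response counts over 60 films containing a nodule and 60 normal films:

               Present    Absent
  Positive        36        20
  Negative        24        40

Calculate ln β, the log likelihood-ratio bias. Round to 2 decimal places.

ln β = 0.06

H = 36/60 = 0.6000
FA = 20/60 = 0.3333
z(0.6000) = 0.253, z(0.3333) = -0.431
ln β = −½·[z(H)² − z(FA)²] = −0.5 × (0.064 − 0.186) = 0.061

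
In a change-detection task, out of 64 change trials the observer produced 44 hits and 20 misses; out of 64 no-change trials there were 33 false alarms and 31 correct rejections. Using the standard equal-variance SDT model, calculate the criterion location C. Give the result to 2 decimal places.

H = 44/64 = 0.6875
FA = 33/64 = 0.5156
Φ⁻¹(H) = Φ⁻¹(0.6875) = 0.489
Φ⁻¹(FA) = Φ⁻¹(0.5156) = 0.039
c = −½·[z(H) + z(FA)] = −0.5 × (0.489 + 0.039) = -0.264

C = -0.26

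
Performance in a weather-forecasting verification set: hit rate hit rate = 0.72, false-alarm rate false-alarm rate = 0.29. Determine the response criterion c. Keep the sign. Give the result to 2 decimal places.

c = -0.01

Φ⁻¹(0.72) = 0.5828, Φ⁻¹(0.29) = -0.5534
c = −½·[z(H) + z(FA)] = −0.5 × (0.5828 + (-0.5534)) = -0.0147
c < 0: the forecaster has a liberal response bias.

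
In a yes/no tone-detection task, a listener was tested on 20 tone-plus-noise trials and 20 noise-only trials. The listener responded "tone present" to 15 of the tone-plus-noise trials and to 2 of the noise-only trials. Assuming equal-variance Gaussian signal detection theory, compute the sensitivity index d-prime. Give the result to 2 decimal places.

d-prime = 1.96

H = 15/20 = 0.7500
FA = 2/20 = 0.1000
z(H) = 0.6745
z(FA) = -1.2816
d' = z(H) − z(FA) = 0.6745 − (-1.2816) = 1.9561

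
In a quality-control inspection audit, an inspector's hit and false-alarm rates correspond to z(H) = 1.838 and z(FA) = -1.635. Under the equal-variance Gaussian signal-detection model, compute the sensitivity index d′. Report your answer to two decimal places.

d′ = 3.47

d' = z(H) − z(FA) = 1.838 − (-1.635) = 3.473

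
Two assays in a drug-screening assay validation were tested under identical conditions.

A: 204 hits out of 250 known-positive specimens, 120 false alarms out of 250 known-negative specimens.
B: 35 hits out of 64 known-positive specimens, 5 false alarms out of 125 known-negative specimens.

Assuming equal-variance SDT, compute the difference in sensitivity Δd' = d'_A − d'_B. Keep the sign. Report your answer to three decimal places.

A: z(0.8160) = 0.9002, z(0.4800) = -0.0502, d' = 0.9504
B: z(0.5469) = 0.1178, z(0.0400) = -1.7507, d' = 1.8685
Δd' = d'_A − d'_B = 0.9504 − 1.8685 = -0.9181
B has the higher sensitivity.

Δd' = -0.918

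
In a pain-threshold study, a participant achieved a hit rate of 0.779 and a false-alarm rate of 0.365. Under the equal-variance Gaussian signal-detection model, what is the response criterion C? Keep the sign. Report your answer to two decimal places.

C = -0.21

z(H) = z(0.779) = 0.7688
z(FA) = z(0.365) = -0.3451
c = −½·[z(H) + z(FA)] = −0.5 × (0.7688 + (-0.3451)) = -0.21185
c < 0: the participant has a liberal response bias.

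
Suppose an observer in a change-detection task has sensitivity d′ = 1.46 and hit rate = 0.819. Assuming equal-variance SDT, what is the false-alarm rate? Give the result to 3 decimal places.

z(hit rate) = z(0.819) = 0.9116
z(FA) = z(H) − d' = 0.9116 − 1.46 = -0.5484
false-alarm rate = Φ(-0.5484) = 0.2917

false-alarm rate = 0.292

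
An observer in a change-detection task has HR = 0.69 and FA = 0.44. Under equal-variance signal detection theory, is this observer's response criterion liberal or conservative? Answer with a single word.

z(H) = 0.496, z(FA) = -0.151
c = −½·(z(H) + z(FA)) = -0.1725
c < 0 → liberal criterion (biased toward responding “yes”).

liberal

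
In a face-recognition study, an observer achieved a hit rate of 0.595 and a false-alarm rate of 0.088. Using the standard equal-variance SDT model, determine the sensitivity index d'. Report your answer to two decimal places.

d' = 1.59

z(H) = z(0.595) = 0.240
z(FA) = z(0.088) = -1.353
d' = z(H) − z(FA) = 0.240 − (-1.353) = 1.593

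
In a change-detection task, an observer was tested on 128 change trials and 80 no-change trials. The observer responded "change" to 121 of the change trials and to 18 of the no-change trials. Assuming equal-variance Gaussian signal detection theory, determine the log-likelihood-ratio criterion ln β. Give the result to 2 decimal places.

H = 121/128 = 0.9453
FA = 18/80 = 0.2250
Φ⁻¹(H) = Φ⁻¹(0.9453) = 1.601
Φ⁻¹(FA) = Φ⁻¹(0.2250) = -0.755
ln β = −½·[z(H)² − z(FA)²] = −0.5 × (2.563 − 0.570) = -0.9965

ln β = -1.00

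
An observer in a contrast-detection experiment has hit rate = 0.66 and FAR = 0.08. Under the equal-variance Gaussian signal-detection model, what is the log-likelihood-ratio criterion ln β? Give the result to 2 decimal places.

Φ⁻¹(H) = 0.412
Φ⁻¹(FA) = -1.405
ln β = −½·[z(H)² − z(FA)²] = −0.5 × (0.170 − 1.974) = 0.902

ln β = 0.90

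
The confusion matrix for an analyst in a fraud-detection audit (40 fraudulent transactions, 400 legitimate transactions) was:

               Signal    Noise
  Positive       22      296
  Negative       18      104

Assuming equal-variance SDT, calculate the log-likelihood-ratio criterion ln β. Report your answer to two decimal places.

ln β = 0.20

H = 22/40 = 0.5500
FA = 296/400 = 0.7400
z(H) = z(0.5500) = 0.126
z(FA) = z(0.7400) = 0.643
ln β = −½·[z(H)² − z(FA)²] = −0.5 × (0.016 − 0.413) = 0.1985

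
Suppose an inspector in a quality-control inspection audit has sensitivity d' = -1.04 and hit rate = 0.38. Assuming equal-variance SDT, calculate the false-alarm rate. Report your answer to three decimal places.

z(hit rate) = z(0.38) = -0.3055
z(FA) = z(H) − d' = -0.3055 − (-1.04) = 0.7345
false-alarm rate = Φ(0.7345) = 0.7687

false-alarm rate = 0.769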